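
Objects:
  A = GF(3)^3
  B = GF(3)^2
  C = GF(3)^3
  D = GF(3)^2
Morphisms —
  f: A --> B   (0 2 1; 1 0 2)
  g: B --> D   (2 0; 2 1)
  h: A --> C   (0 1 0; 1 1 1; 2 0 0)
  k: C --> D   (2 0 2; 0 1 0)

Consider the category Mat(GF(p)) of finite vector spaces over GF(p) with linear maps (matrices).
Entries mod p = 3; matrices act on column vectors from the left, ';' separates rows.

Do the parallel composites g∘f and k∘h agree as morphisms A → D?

Path 1 = f;g:
  e0=⟨1,0,0⟩ f-->⟨0,1⟩ g-->⟨0,1⟩
  e1=⟨0,1,0⟩ f-->⟨2,0⟩ g-->⟨1,1⟩
  e2=⟨0,0,1⟩ f-->⟨1,2⟩ g-->⟨2,1⟩
  ⟦path⟧₁ = (0 1 2; 1 1 1)
Path 2 = h;k:
  e0=⟨1,0,0⟩ h-->⟨0,1,2⟩ k-->⟨1,1⟩
  e1=⟨0,1,0⟩ h-->⟨1,1,0⟩ k-->⟨2,1⟩
  e2=⟨0,0,1⟩ h-->⟨0,1,0⟩ k-->⟨0,1⟩
  ⟦path⟧₂ = (1 2 0; 1 1 1)
Equal? NO — does not commute

Answer: DOES NOT COMMUTE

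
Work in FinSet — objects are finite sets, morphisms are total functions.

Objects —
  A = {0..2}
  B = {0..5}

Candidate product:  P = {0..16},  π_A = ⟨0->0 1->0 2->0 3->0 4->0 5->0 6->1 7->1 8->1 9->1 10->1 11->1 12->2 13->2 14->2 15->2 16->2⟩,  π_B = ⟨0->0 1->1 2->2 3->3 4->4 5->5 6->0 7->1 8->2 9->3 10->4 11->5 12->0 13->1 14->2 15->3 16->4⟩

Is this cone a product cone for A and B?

Answer: NOT A VALID PRODUCT — |P|=17 ≠ |A|·|B|=18

Work:
|A|·|B| = 3·6 = 18;  |P| = 17
  → cardinalities differ; no bijection possible.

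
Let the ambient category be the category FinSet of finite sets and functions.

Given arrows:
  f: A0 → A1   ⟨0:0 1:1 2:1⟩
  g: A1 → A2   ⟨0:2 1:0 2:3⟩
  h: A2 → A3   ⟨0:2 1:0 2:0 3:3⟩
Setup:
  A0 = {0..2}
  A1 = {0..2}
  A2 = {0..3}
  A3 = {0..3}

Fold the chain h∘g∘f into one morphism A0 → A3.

Answer: ⟨0:0 1:2 2:2⟩

Derivation:
  0 f→0 g→2 h→0
  1 f→1 g→0 h→2
  2 f→1 g→0 h→2
⟦path⟧: ⟨0:0 1:2 2:2⟩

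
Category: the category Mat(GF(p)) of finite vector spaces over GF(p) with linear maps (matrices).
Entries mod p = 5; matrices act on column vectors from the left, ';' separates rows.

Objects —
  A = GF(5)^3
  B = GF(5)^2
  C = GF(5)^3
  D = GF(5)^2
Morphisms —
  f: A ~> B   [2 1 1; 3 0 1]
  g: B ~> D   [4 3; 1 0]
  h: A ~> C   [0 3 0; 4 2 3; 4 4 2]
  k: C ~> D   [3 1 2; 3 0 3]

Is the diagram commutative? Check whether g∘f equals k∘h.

Along f;g (path 1):
  e0=[1,0,0] f~>[2,3] g~>[2,2]
  e1=[0,1,0] f~>[1,0] g~>[4,1]
  e2=[0,0,1] f~>[1,1] g~>[2,1]
  result₁ = [2 4 2; 2 1 1]
Along h;k (path 2):
  e0=[1,0,0] h~>[0,4,4] k~>[2,2]
  e1=[0,1,0] h~>[3,2,4] k~>[4,1]
  e2=[0,0,1] h~>[0,3,2] k~>[2,1]
  result₂ = [2 4 2; 2 1 1]
Equal? YES — commutes

Answer: COMMUTES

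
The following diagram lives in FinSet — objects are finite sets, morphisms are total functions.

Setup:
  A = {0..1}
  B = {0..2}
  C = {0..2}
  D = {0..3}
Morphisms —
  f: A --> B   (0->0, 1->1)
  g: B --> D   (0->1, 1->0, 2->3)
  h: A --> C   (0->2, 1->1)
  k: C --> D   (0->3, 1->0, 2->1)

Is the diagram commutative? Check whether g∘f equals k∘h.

Along f;g (path 1):
  0 f-->0 g-->1
  1 f-->1 g-->0
  ⟦path⟧₁ = (0->1, 1->0)
Along h;k (path 2):
  0 h-->2 k-->1
  1 h-->1 k-->0
  ⟦path⟧₂ = (0->1, 1->0)
Equal? YES — commutes

Answer: COMMUTES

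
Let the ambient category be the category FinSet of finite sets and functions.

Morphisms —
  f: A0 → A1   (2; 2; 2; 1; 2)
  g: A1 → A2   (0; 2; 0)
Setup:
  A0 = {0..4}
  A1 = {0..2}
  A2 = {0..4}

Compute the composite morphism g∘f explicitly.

  0 f→2 g→0
  1 f→2 g→0
  2 f→2 g→0
  3 f→1 g→2
  4 f→2 g→0
⟦path⟧: (0; 0; 0; 2; 0)

Answer: (0; 0; 0; 2; 0)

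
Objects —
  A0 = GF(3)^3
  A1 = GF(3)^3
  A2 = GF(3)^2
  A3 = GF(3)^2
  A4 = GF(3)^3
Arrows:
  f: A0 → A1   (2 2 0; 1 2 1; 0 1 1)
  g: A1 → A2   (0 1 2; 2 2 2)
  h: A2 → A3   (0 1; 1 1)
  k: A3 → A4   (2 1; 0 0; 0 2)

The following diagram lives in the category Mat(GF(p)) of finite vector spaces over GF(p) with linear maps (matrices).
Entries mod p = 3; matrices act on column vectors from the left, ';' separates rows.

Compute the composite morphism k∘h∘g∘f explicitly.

Answer: (1 1 0; 0 0 0; 2 1 2)

Derivation:
  e0=(1,0,0) f→(2,1,0) g→(1,0) h→(0,1) k→(1,0,2)
  e1=(0,1,0) f→(2,2,1) g→(1,1) h→(1,2) k→(1,0,1)
  e2=(0,0,1) f→(0,1,1) g→(0,1) h→(1,1) k→(0,0,2)
result: (1 1 0; 0 0 0; 2 1 2)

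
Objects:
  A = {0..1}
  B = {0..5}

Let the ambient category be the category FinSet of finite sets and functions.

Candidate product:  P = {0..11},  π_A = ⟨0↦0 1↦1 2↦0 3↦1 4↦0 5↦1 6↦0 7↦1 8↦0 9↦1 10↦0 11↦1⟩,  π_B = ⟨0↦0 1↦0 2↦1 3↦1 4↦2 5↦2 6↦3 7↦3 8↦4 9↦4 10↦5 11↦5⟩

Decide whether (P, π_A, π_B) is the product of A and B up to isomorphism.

|A|·|B| = 2·6 = 12;  |P| = 12
Check the pairing map k ↦ (π_A(k), π_B(k)):
  0 ↦ (0,0)
  1 ↦ (1,0)
  2 ↦ (0,1)
  3 ↦ (1,1)
  4 ↦ (0,2)
  5 ↦ (1,2)
  6 ↦ (0,3)
  7 ↦ (1,3)
  8 ↦ (0,4)
  9 ↦ (1,4)
  10 ↦ (0,5)
  11 ↦ (1,5)
distinct pairs in image: 12 / 12 needed
  → bijection onto A×B; projections well-typed.

Answer: VALID PRODUCT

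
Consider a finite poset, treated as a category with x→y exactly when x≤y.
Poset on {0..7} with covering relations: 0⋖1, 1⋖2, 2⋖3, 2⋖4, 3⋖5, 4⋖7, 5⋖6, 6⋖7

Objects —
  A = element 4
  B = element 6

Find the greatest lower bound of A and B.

Answer: A∧B = 2

Work:
Lower bounds of A=4 and B=6: {0,1,2}
  0 <= 2
  1 <= 2
  2 <= 2
glb = 2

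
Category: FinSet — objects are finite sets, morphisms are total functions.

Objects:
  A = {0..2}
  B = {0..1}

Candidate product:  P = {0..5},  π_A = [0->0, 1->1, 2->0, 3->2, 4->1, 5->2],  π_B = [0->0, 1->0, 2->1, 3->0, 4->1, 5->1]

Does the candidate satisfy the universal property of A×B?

|A|·|B| = 3·2 = 6;  |P| = 6
Check the pairing map k ↦ (π_A(k), π_B(k)):
  0 -> (0,0)
  1 -> (1,0)
  2 -> (0,1)
  3 -> (2,0)
  4 -> (1,1)
  5 -> (2,1)
distinct pairs in image: 6 / 6 needed
  → bijection onto A×B; projections well-typed.

Answer: VALID PRODUCT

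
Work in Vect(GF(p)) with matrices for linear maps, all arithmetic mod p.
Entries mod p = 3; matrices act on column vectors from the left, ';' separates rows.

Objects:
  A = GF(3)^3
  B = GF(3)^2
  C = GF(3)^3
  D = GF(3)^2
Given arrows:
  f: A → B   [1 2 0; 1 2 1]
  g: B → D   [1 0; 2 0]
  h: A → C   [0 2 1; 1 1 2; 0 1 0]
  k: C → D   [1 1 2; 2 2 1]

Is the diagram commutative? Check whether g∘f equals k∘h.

Along f;g (path 1):
  e0=⟨1,0,0⟩ f→⟨1,1⟩ g→⟨1,2⟩
  e1=⟨0,1,0⟩ f→⟨2,2⟩ g→⟨2,1⟩
  e2=⟨0,0,1⟩ f→⟨0,1⟩ g→⟨0,0⟩
  result₁ = [1 2 0; 2 1 0]
Along h;k (path 2):
  e0=⟨1,0,0⟩ h→⟨0,1,0⟩ k→⟨1,2⟩
  e1=⟨0,1,0⟩ h→⟨2,1,1⟩ k→⟨2,1⟩
  e2=⟨0,0,1⟩ h→⟨1,2,0⟩ k→⟨0,0⟩
  result₂ = [1 2 0; 2 1 0]
Equal? YES — commutes

Answer: COMMUTES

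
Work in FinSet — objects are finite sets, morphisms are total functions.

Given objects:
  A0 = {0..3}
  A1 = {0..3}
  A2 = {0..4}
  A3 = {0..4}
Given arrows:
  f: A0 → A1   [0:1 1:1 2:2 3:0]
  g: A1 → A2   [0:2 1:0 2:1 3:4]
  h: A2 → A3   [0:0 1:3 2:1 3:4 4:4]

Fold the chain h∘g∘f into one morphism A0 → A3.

  0 f→1 g→0 h→0
  1 f→1 g→0 h→0
  2 f→2 g→1 h→3
  3 f→0 g→2 h→1
composite: [0:0 1:0 2:3 3:1]

Answer: [0:0 1:0 2:3 3:1]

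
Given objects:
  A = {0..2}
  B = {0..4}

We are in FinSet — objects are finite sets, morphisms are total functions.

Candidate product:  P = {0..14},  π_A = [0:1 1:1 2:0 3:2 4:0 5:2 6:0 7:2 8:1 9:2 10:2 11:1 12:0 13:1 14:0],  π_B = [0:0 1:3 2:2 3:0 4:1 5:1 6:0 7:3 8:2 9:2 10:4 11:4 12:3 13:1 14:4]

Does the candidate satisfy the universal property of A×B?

|A|·|B| = 3·5 = 15;  |P| = 15
Check the pairing map k ↦ (π_A(k), π_B(k)):
  0 : (1,0)
  1 : (1,3)
  2 : (0,2)
  3 : (2,0)
  4 : (0,1)
  5 : (2,1)
  6 : (0,0)
  7 : (2,3)
  8 : (1,2)
  9 : (2,2)
  10 : (2,4)
  11 : (1,4)
  12 : (0,3)
  13 : (1,1)
  14 : (0,4)
distinct pairs in image: 15 / 15 needed
  → bijection onto A×B; projections well-typed.

Answer: VALID PRODUCT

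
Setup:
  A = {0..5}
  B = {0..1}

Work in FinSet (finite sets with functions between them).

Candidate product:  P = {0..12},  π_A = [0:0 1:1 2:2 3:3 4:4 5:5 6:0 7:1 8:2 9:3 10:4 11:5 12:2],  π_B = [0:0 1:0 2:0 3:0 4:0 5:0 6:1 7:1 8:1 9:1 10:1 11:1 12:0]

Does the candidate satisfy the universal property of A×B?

Answer: NOT A VALID PRODUCT — |P|=13 ≠ |A|·|B|=12

Derivation:
|A|·|B| = 6·2 = 12;  |P| = 13
  → cardinalities differ; no bijection possible.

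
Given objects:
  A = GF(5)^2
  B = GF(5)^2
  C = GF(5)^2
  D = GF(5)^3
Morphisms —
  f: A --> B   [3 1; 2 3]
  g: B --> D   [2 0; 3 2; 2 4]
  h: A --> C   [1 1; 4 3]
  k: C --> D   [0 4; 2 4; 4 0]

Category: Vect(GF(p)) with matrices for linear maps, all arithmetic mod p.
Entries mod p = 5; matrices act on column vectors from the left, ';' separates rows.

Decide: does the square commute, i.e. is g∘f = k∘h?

1) trace f;g:
  e0=(1,0) f-->(3,2) g-->(1,3,4)
  e1=(0,1) f-->(1,3) g-->(2,4,4)
  result₁ = [1 2; 3 4; 4 4]
2) trace h;k:
  e0=(1,0) h-->(1,4) k-->(1,3,4)
  e1=(0,1) h-->(1,3) k-->(2,4,4)
  result₂ = [1 2; 3 4; 4 4]
Equal? equal; square commutes

Answer: COMMUTES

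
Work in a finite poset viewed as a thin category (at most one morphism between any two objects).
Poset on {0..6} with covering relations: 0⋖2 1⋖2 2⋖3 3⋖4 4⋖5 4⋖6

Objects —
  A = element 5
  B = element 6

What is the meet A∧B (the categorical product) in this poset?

Answer: A∧B = 4

Derivation:
Lower bounds of A=5 and B=6: {0,1,2,3,4}
  0 <= 4
  1 <= 4
  2 <= 4
  3 <= 4
  4 <= 4
glb = 4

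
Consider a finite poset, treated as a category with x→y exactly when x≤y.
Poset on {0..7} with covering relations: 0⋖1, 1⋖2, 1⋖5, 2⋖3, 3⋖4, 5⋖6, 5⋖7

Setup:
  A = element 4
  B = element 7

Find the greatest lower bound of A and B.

Lower bounds of A=4 and B=7: {0,1}
  0 ≤ 1
  1 ≤ 1
glb = 1

Answer: A∧B = 1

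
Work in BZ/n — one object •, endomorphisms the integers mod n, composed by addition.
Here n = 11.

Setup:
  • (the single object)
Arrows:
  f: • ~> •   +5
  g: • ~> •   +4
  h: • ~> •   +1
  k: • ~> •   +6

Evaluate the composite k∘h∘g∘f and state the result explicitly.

Answer: +5

Trace:
  0 +5≡5 +4≡9 +1≡10 +6≡5  (mod 11)
result: +5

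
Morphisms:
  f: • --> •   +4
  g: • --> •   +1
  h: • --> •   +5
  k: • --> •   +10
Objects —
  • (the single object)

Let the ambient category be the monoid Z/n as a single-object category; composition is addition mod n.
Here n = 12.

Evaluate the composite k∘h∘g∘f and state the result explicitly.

Answer: +8

Work:
  0 +4≡4 +1≡5 +5≡10 +10≡8  (mod 12)
result: +8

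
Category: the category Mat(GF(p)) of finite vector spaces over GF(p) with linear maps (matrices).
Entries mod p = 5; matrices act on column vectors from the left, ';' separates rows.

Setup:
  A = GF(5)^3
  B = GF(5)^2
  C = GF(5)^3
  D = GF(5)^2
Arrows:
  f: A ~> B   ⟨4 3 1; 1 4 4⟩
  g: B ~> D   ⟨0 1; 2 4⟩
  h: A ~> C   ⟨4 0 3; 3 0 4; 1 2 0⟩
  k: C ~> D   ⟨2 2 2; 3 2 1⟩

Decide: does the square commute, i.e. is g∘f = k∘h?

Answer: DOES NOT COMMUTE

Trace:
Path 1 = f;g:
  e0=[1,0,0] f~>[4,1] g~>[1,2]
  e1=[0,1,0] f~>[3,4] g~>[4,2]
  e2=[0,0,1] f~>[1,4] g~>[4,3]
  result₁ = ⟨1 4 4; 2 2 3⟩
Path 2 = h;k:
  e0=[1,0,0] h~>[4,3,1] k~>[1,4]
  e1=[0,1,0] h~>[0,0,2] k~>[4,2]
  e2=[0,0,1] h~>[3,4,0] k~>[4,2]
  result₂ = ⟨1 4 4; 4 2 2⟩
Equal? differ; not commutative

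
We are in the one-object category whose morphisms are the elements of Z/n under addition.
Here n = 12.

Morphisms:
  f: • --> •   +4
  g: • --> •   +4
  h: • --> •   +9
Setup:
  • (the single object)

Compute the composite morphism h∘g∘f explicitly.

Answer: +5

Work:
  0 +4≡4 +4≡8 +9≡5  (mod 12)
composite: +5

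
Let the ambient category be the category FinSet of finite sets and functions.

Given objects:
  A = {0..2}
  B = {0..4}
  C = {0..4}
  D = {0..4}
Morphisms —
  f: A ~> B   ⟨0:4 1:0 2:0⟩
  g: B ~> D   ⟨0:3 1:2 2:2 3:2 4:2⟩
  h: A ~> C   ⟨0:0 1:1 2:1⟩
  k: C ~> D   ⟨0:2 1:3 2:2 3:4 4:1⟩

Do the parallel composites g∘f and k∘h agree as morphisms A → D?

1) trace f;g:
  0 f~>4 g~>2
  1 f~>0 g~>3
  2 f~>0 g~>3
  composite₁ = ⟨0:2 1:3 2:3⟩
2) trace h;k:
  0 h~>0 k~>2
  1 h~>1 k~>3
  2 h~>1 k~>3
  composite₂ = ⟨0:2 1:3 2:3⟩
Equal? same morphism ✓

Answer: COMMUTES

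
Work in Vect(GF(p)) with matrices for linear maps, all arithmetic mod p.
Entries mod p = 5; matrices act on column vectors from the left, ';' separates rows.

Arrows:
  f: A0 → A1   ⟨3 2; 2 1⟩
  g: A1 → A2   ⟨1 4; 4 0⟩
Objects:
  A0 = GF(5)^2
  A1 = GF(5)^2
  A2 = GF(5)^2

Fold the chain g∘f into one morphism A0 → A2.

Answer: ⟨1 1; 2 3⟩

Derivation:
  e0=(1,0) f→(3,2) g→(1,2)
  e1=(0,1) f→(2,1) g→(1,3)
result: ⟨1 1; 2 3⟩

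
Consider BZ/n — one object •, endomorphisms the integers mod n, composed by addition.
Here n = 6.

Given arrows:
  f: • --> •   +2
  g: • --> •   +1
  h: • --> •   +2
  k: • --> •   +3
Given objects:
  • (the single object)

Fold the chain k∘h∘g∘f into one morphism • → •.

Answer: +2

Derivation:
  0 +2≡2 +1≡3 +2≡5 +3≡2  (mod 6)
⟦path⟧: +2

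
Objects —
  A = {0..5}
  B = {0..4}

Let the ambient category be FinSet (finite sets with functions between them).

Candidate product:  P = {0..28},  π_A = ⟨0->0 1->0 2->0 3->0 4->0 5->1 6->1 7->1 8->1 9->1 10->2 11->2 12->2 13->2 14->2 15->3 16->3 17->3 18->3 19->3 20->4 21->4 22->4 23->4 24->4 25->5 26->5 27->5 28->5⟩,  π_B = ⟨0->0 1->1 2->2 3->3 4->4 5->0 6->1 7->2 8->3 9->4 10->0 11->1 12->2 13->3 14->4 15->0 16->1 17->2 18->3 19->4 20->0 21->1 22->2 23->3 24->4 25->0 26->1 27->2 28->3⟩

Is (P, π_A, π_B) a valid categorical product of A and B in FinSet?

|A|·|B| = 6·5 = 30;  |P| = 29
  → cardinalities differ; no bijection possible.

Answer: NOT A VALID PRODUCT — |P|=29 ≠ |A|·|B|=30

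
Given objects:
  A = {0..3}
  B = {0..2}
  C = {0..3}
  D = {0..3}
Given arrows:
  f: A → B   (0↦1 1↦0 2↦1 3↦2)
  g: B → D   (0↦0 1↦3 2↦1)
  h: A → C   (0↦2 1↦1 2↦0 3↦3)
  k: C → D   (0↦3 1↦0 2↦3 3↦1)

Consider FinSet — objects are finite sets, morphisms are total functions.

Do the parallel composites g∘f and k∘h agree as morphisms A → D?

Answer: COMMUTES

Derivation:
Along f;g (path 1):
  0 f→1 g→3
  1 f→0 g→0
  2 f→1 g→3
  3 f→2 g→1
  composite₁ = (0↦3 1↦0 2↦3 3↦1)
Along h;k (path 2):
  0 h→2 k→3
  1 h→1 k→0
  2 h→0 k→3
  3 h→3 k→1
  composite₂ = (0↦3 1↦0 2↦3 3↦1)
Equal? YES — commutes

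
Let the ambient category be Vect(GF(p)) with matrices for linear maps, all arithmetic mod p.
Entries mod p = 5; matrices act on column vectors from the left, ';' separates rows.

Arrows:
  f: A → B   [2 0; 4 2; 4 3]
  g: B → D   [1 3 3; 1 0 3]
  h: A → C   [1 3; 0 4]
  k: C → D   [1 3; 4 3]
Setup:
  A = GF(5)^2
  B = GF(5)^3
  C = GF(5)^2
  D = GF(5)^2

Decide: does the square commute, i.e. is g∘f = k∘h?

Along f;g (path 1):
  e0=[1,0] f→[2,4,4] g→[1,4]
  e1=[0,1] f→[0,2,3] g→[0,4]
  composite₁ = [1 0; 4 4]
Along h;k (path 2):
  e0=[1,0] h→[1,0] k→[1,4]
  e1=[0,1] h→[3,4] k→[0,4]
  composite₂ = [1 0; 4 4]
Equal? YES — commutes

Answer: COMMUTES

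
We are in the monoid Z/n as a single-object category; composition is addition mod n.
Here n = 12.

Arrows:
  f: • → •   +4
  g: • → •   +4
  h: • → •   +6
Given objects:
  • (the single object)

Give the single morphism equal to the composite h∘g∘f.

  0 +4≡4 +4≡8 +6≡2  (mod 12)
composite: +2

Answer: +2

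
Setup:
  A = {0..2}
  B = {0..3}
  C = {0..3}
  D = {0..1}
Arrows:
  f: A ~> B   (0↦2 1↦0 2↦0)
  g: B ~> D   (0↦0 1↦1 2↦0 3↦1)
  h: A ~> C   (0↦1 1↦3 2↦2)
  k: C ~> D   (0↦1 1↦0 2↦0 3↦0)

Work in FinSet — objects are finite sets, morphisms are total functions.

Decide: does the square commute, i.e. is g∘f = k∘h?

1) trace f;g:
  0 f~>2 g~>0
  1 f~>0 g~>0
  2 f~>0 g~>0
  composite₁ = (0↦0 1↦0 2↦0)
2) trace h;k:
  0 h~>1 k~>0
  1 h~>3 k~>0
  2 h~>2 k~>0
  composite₂ = (0↦0 1↦0 2↦0)
Equal? equal; square commutes

Answer: COMMUTES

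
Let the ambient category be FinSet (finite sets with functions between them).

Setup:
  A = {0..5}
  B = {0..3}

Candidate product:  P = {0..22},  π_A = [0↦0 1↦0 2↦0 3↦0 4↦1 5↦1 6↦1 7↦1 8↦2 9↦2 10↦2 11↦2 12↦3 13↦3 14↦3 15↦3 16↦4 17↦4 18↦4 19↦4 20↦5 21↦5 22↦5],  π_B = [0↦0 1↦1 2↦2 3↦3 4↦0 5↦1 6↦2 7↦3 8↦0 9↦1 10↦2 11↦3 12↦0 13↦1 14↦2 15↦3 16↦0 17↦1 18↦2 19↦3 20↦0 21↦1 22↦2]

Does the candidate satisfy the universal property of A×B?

|A|·|B| = 6·4 = 24;  |P| = 23
  → cardinalities differ; no bijection possible.

Answer: NOT A VALID PRODUCT — |P|=23 ≠ |A|·|B|=24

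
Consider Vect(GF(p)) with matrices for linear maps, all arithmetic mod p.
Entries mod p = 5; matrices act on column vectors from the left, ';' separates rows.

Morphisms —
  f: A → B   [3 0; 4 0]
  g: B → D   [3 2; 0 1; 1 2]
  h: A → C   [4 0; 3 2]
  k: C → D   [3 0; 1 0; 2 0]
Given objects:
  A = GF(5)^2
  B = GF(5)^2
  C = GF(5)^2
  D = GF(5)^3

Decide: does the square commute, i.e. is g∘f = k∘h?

Answer: DOES NOT COMMUTE

Derivation:
1) trace f;g:
  e0=⟨1,0⟩ f→⟨3,4⟩ g→⟨2,4,1⟩
  e1=⟨0,1⟩ f→⟨0,0⟩ g→⟨0,0,0⟩
  result₁ = [2 0; 4 0; 1 0]
2) trace h;k:
  e0=⟨1,0⟩ h→⟨4,3⟩ k→⟨2,4,3⟩
  e1=⟨0,1⟩ h→⟨0,2⟩ k→⟨0,0,0⟩
  result₂ = [2 0; 4 0; 3 0]
Equal? NO — does not commute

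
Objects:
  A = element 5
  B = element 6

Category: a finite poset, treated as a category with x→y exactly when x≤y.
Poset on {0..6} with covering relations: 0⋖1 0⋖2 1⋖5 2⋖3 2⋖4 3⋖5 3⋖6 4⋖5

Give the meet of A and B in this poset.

Common predecessors of 5,6: {0,2,3}
  0 ⊑ 3
  2 ⊑ 3
  3 ⊑ 3
glb = 3

Answer: A∧B = 3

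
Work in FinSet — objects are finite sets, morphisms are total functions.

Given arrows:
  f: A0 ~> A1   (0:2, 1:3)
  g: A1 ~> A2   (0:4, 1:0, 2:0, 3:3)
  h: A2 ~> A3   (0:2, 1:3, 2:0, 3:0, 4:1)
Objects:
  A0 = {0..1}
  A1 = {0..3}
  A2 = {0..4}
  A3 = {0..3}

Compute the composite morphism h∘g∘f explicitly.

  0 f~>2 g~>0 h~>2
  1 f~>3 g~>3 h~>0
composite: (0:2, 1:0)

Answer: (0:2, 1:0)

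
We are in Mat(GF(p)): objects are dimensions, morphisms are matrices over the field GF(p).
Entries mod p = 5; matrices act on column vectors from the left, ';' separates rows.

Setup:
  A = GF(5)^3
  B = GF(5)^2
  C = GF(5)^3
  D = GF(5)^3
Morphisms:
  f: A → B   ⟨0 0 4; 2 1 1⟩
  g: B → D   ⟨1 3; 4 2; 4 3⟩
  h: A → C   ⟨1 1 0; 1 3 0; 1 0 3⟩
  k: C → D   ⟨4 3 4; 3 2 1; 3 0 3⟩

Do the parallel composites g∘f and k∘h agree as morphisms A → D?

Along f;g (path 1):
  e0=⟨1,0,0⟩ f→⟨0,2⟩ g→⟨1,4,1⟩
  e1=⟨0,1,0⟩ f→⟨0,1⟩ g→⟨3,2,3⟩
  e2=⟨0,0,1⟩ f→⟨4,1⟩ g→⟨2,3,4⟩
  composite₁ = ⟨1 3 2; 4 2 3; 1 3 4⟩
Along h;k (path 2):
  e0=⟨1,0,0⟩ h→⟨1,1,1⟩ k→⟨1,1,1⟩
  e1=⟨0,1,0⟩ h→⟨1,3,0⟩ k→⟨3,4,3⟩
  e2=⟨0,0,1⟩ h→⟨0,0,3⟩ k→⟨2,3,4⟩
  composite₂ = ⟨1 3 2; 1 4 3; 1 3 4⟩
Equal? differ; not commutative

Answer: DOES NOT COMMUTE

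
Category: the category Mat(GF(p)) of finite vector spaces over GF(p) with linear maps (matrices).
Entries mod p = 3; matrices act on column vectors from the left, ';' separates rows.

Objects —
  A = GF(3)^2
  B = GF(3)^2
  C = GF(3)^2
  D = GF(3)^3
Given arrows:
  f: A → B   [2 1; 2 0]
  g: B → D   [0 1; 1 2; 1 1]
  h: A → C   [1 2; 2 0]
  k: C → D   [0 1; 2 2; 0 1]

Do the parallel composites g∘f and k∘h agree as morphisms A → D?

Along f;g (path 1):
  e0=⟨1,0⟩ f→⟨2,2⟩ g→⟨2,0,1⟩
  e1=⟨0,1⟩ f→⟨1,0⟩ g→⟨0,1,1⟩
  result₁ = [2 0; 0 1; 1 1]
Along h;k (path 2):
  e0=⟨1,0⟩ h→⟨1,2⟩ k→⟨2,0,2⟩
  e1=⟨0,1⟩ h→⟨2,0⟩ k→⟨0,1,0⟩
  result₂ = [2 0; 0 1; 2 0]
Equal? NO — does not commute

Answer: DOES NOT COMMUTE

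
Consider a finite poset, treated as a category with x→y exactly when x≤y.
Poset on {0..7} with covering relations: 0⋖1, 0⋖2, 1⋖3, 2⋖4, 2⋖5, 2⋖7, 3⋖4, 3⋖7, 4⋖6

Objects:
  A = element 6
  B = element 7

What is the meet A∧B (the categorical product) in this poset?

{x : x<=A ∧ x<=B} = {0,1,2,3}  (A=6, B=7)
  maximal lower bounds 2 and 3 are incomparable: neither 2<=3 nor 3<=2
→ no greatest lower bound exists

Answer: NO MEET EXISTS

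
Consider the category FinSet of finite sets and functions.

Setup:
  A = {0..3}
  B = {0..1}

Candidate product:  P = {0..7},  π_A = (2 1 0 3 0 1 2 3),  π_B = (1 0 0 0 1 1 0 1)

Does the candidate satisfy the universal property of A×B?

Answer: VALID PRODUCT

Trace:
|A|·|B| = 4·2 = 8;  |P| = 8
Check the pairing map k ↦ (π_A(k), π_B(k)):
  0 -> (2,1)
  1 -> (1,0)
  2 -> (0,0)
  3 -> (3,0)
  4 -> (0,1)
  5 -> (1,1)
  6 -> (2,0)
  7 -> (3,1)
distinct pairs in image: 8 / 8 needed
  → bijection onto A×B; projections well-typed.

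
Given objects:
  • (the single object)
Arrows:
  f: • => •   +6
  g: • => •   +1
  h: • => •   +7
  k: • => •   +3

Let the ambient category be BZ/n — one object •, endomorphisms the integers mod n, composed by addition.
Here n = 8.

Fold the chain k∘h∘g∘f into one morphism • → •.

  0 +6≡6 +1≡7 +7≡6 +3≡1  (mod 8)
⟦path⟧: +1

Answer: +1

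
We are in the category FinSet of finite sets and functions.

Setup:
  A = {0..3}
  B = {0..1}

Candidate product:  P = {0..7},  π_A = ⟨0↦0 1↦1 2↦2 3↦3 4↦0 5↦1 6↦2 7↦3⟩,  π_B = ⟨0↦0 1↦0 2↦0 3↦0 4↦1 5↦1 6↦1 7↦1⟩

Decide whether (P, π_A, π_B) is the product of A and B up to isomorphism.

|A|·|B| = 4·2 = 8;  |P| = 8
Check the pairing map k ↦ (π_A(k), π_B(k)):
  0 ↦ (0,0)
  1 ↦ (1,0)
  2 ↦ (2,0)
  3 ↦ (3,0)
  4 ↦ (0,1)
  5 ↦ (1,1)
  6 ↦ (2,1)
  7 ↦ (3,1)
distinct pairs in image: 8 / 8 needed
  → bijection onto A×B; projections well-typed.

Answer: VALID PRODUCT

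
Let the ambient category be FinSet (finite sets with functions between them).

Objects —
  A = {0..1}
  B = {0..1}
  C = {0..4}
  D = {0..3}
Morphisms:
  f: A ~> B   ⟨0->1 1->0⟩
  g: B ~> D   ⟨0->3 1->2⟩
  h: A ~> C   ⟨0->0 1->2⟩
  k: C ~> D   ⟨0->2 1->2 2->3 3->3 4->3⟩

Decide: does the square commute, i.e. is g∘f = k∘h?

Answer: COMMUTES

Derivation:
Path 1 = f;g:
  0 f~>1 g~>2
  1 f~>0 g~>3
  ⟦path⟧₁ = ⟨0->2 1->3⟩
Path 2 = h;k:
  0 h~>0 k~>2
  1 h~>2 k~>3
  ⟦path⟧₂ = ⟨0->2 1->3⟩
Equal? same morphism ✓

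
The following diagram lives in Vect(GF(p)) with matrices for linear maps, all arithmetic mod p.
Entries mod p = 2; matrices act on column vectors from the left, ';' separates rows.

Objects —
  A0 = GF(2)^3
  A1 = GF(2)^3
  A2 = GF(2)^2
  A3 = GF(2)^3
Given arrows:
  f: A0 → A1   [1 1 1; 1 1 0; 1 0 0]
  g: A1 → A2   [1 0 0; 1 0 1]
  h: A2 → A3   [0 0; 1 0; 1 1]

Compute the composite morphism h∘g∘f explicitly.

  e0=[1,0,0] f→[1,1,1] g→[1,0] h→[0,1,1]
  e1=[0,1,0] f→[1,1,0] g→[1,1] h→[0,1,0]
  e2=[0,0,1] f→[1,0,0] g→[1,1] h→[0,1,0]
⟦path⟧: [0 0 0; 1 1 1; 1 0 0]

Answer: [0 0 0; 1 1 1; 1 0 0]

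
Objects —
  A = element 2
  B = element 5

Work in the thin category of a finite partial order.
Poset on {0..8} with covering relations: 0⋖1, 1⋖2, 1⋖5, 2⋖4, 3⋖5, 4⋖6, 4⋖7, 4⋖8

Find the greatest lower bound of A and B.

{x : x≤A ∧ x≤B} = {0,1}  (A=2, B=5)
  0 ≤ 1
  1 ≤ 1
glb = 1

Answer: A∧B = 1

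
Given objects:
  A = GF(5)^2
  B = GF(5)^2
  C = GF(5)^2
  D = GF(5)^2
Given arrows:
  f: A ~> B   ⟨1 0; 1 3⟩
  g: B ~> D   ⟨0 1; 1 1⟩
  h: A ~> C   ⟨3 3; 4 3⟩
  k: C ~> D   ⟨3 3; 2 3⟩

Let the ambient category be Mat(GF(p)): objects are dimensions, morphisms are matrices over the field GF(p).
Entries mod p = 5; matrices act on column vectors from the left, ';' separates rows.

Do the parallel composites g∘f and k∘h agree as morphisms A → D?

Answer: DOES NOT COMMUTE

Work:
Along f;g (path 1):
  e0=(1,0) f~>(1,1) g~>(1,2)
  e1=(0,1) f~>(0,3) g~>(3,3)
  result₁ = ⟨1 3; 2 3⟩
Along h;k (path 2):
  e0=(1,0) h~>(3,4) k~>(1,3)
  e1=(0,1) h~>(3,3) k~>(3,0)
  result₂ = ⟨1 3; 3 0⟩
Equal? NO — does not commute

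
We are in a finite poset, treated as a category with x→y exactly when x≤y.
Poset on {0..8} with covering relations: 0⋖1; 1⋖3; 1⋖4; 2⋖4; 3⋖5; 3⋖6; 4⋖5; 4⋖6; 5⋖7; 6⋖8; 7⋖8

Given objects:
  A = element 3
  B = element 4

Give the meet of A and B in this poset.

Lower bounds of A=3 and B=4: {0,1}
  0 ≤ 1
  1 ≤ 1
glb = 1

Answer: A∧B = 1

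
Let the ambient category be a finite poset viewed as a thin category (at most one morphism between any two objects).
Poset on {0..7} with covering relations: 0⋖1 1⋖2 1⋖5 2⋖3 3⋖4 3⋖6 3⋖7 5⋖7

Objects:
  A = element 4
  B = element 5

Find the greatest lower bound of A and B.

Common predecessors of 4,5: {0,1}
  0 ≤ 1
  1 ≤ 1
glb = 1

Answer: A∧B = 1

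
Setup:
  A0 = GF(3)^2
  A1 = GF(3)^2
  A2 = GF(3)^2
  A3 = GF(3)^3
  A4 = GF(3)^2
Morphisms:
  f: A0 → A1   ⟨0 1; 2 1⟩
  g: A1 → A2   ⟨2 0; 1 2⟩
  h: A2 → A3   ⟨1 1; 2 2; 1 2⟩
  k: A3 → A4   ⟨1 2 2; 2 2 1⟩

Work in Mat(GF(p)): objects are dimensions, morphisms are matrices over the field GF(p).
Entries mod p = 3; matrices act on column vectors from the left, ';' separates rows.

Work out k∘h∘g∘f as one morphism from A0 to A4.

Answer: ⟨0 2; 2 2⟩

Derivation:
  e0=(1,0) f→(0,2) g→(0,1) h→(1,2,2) k→(0,2)
  e1=(0,1) f→(1,1) g→(2,0) h→(2,1,2) k→(2,2)
composite: ⟨0 2; 2 2⟩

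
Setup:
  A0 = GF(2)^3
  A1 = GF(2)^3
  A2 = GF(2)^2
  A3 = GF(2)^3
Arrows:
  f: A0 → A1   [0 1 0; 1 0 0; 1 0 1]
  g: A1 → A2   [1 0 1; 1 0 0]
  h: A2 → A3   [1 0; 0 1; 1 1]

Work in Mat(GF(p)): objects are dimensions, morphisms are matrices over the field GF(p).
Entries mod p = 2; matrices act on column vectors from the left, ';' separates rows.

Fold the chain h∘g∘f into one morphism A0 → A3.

  e0=(1,0,0) f→(0,1,1) g→(1,0) h→(1,0,1)
  e1=(0,1,0) f→(1,0,0) g→(1,1) h→(1,1,0)
  e2=(0,0,1) f→(0,0,1) g→(1,0) h→(1,0,1)
result: [1 1 1; 0 1 0; 1 0 1]

Answer: [1 1 1; 0 1 0; 1 0 1]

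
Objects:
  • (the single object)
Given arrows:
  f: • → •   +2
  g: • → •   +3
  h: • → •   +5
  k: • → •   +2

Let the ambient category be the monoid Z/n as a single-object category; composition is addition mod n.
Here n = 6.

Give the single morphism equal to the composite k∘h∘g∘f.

Answer: +0

Derivation:
  0 +2≡2 +3≡5 +5≡4 +2≡0  (mod 6)
⟦path⟧: +0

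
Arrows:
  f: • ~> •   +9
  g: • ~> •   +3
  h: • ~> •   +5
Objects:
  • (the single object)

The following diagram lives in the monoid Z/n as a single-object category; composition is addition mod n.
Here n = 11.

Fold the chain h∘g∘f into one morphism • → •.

Answer: +6

Derivation:
  0 +9≡9 +3≡1 +5≡6  (mod 11)
composite: +6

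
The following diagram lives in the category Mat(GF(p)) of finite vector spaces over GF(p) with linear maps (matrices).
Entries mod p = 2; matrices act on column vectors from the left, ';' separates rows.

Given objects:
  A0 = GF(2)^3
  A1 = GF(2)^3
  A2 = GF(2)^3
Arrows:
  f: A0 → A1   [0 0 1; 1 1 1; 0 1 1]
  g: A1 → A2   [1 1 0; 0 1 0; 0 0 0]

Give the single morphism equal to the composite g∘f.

Answer: [1 1 0; 1 1 1; 0 0 0]

Work:
  e0=⟨1,0,0⟩ f→⟨0,1,0⟩ g→⟨1,1,0⟩
  e1=⟨0,1,0⟩ f→⟨0,1,1⟩ g→⟨1,1,0⟩
  e2=⟨0,0,1⟩ f→⟨1,1,1⟩ g→⟨0,1,0⟩
⟦path⟧: [1 1 0; 1 1 1; 0 0 0]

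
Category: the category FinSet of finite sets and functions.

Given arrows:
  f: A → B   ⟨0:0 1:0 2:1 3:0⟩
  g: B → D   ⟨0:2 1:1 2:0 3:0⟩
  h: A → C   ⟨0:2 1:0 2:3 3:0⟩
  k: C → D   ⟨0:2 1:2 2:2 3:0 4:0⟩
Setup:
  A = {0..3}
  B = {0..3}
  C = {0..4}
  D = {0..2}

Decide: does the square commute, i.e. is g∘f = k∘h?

Along f;g (path 1):
  0 f→0 g→2
  1 f→0 g→2
  2 f→1 g→1
  3 f→0 g→2
  result₁ = ⟨0:2 1:2 2:1 3:2⟩
Along h;k (path 2):
  0 h→2 k→2
  1 h→0 k→2
  2 h→3 k→0
  3 h→0 k→2
  result₂ = ⟨0:2 1:2 2:0 3:2⟩
Equal? distinct morphisms ✗

Answer: DOES NOT COMMUTE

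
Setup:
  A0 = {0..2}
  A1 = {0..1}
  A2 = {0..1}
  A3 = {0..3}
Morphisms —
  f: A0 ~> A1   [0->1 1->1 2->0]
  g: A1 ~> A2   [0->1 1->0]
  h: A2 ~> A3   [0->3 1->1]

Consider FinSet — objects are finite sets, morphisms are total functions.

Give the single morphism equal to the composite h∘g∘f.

  0 f~>1 g~>0 h~>3
  1 f~>1 g~>0 h~>3
  2 f~>0 g~>1 h~>1
⟦path⟧: [0->3 1->3 2->1]

Answer: [0->3 1->3 2->1]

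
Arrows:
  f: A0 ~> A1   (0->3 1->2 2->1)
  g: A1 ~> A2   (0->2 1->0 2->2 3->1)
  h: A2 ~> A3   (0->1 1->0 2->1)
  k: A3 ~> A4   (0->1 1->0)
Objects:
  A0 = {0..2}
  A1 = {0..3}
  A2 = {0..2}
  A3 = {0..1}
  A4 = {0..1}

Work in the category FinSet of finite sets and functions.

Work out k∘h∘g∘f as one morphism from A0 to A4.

  0 f~>3 g~>1 h~>0 k~>1
  1 f~>2 g~>2 h~>1 k~>0
  2 f~>1 g~>0 h~>1 k~>0
composite: (0->1 1->0 2->0)

Answer: (0->1 1->0 2->0)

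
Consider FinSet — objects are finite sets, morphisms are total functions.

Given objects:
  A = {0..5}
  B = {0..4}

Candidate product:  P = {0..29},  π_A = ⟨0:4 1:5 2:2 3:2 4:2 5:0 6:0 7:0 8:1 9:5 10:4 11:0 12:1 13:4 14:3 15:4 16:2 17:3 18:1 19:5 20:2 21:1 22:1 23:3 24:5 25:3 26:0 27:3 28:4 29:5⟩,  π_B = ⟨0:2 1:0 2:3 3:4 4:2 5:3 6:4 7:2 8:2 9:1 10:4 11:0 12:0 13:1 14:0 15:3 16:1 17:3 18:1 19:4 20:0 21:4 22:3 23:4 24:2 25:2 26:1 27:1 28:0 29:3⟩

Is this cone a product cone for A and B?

Answer: VALID PRODUCT

Derivation:
|A|·|B| = 6·5 = 30;  |P| = 30
Check the pairing map k ↦ (π_A(k), π_B(k)):
  0 : (4,2)
  1 : (5,0)
  2 : (2,3)
  3 : (2,4)
  4 : (2,2)
  5 : (0,3)
  6 : (0,4)
  7 : (0,2)
  8 : (1,2)
  9 : (5,1)
  10 : (4,4)
  11 : (0,0)
  12 : (1,0)
  13 : (4,1)
  14 : (3,0)
  15 : (4,3)
  16 : (2,1)
  17 : (3,3)
  18 : (1,1)
  19 : (5,4)
  20 : (2,0)
  21 : (1,4)
  22 : (1,3)
  23 : (3,4)
  24 : (5,2)
  25 : (3,2)
  26 : (0,1)
  27 : (3,1)
  28 : (4,0)
  29 : (5,3)
distinct pairs in image: 30 / 30 needed
  → bijection onto A×B; projections well-typed.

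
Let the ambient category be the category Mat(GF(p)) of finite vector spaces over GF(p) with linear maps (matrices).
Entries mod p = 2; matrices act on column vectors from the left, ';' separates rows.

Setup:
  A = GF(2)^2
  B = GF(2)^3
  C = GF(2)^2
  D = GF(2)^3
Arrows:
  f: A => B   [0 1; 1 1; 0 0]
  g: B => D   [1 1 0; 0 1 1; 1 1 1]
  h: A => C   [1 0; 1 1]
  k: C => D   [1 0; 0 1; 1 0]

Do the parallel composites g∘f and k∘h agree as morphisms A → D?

1) trace f;g:
  e0=(1,0) f=>(0,1,0) g=>(1,1,1)
  e1=(0,1) f=>(1,1,0) g=>(0,1,0)
  result₁ = [1 0; 1 1; 1 0]
2) trace h;k:
  e0=(1,0) h=>(1,1) k=>(1,1,1)
  e1=(0,1) h=>(0,1) k=>(0,1,0)
  result₂ = [1 0; 1 1; 1 0]
Equal? YES — commutes

Answer: COMMUTES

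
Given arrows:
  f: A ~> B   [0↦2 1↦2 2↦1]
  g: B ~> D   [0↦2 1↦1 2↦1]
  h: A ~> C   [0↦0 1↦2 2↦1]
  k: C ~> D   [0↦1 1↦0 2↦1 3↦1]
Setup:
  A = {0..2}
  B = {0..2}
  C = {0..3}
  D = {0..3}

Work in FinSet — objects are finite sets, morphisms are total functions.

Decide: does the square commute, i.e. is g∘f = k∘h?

Answer: DOES NOT COMMUTE

Work:
1) trace f;g:
  0 f~>2 g~>1
  1 f~>2 g~>1
  2 f~>1 g~>1
  result₁ = [0↦1 1↦1 2↦1]
2) trace h;k:
  0 h~>0 k~>1
  1 h~>2 k~>1
  2 h~>1 k~>0
  result₂ = [0↦1 1↦1 2↦0]
Equal? NO — does not commute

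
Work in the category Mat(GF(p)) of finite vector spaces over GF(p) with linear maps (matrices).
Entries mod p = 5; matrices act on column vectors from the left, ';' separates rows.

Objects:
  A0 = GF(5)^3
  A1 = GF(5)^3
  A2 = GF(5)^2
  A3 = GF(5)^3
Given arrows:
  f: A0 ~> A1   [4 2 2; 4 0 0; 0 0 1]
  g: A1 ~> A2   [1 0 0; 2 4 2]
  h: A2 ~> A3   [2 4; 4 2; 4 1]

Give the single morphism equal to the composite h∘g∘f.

Answer: [4 0 3; 4 1 0; 0 2 4]

Trace:
  e0=⟨1,0,0⟩ f~>⟨4,4,0⟩ g~>⟨4,4⟩ h~>⟨4,4,0⟩
  e1=⟨0,1,0⟩ f~>⟨2,0,0⟩ g~>⟨2,4⟩ h~>⟨0,1,2⟩
  e2=⟨0,0,1⟩ f~>⟨2,0,1⟩ g~>⟨2,1⟩ h~>⟨3,0,4⟩
⟦path⟧: [4 0 3; 4 1 0; 0 2 4]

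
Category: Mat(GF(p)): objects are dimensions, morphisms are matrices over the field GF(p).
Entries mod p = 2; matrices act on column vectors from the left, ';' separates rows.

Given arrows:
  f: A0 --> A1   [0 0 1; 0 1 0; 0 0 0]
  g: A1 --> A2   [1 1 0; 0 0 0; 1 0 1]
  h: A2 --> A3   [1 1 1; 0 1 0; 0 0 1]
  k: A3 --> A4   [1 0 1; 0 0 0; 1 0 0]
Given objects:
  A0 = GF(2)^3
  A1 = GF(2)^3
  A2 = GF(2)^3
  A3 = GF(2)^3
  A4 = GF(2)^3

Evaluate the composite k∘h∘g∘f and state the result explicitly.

  e0=⟨1,0,0⟩ f-->⟨0,0,0⟩ g-->⟨0,0,0⟩ h-->⟨0,0,0⟩ k-->⟨0,0,0⟩
  e1=⟨0,1,0⟩ f-->⟨0,1,0⟩ g-->⟨1,0,0⟩ h-->⟨1,0,0⟩ k-->⟨1,0,1⟩
  e2=⟨0,0,1⟩ f-->⟨1,0,0⟩ g-->⟨1,0,1⟩ h-->⟨0,0,1⟩ k-->⟨1,0,0⟩
result: [0 1 1; 0 0 0; 0 1 0]

Answer: [0 1 1; 0 0 0; 0 1 0]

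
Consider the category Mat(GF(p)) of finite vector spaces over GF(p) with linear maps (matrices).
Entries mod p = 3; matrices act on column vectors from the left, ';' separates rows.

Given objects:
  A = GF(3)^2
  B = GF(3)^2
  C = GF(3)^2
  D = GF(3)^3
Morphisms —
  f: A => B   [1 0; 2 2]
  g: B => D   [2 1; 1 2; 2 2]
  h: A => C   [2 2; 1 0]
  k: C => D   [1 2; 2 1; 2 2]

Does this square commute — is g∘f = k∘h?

Answer: COMMUTES

Derivation:
Path 1 = f;g:
  e0=[1,0] f=>[1,2] g=>[1,2,0]
  e1=[0,1] f=>[0,2] g=>[2,1,1]
  result₁ = [1 2; 2 1; 0 1]
Path 2 = h;k:
  e0=[1,0] h=>[2,1] k=>[1,2,0]
  e1=[0,1] h=>[2,0] k=>[2,1,1]
  result₂ = [1 2; 2 1; 0 1]
Equal? equal; square commutes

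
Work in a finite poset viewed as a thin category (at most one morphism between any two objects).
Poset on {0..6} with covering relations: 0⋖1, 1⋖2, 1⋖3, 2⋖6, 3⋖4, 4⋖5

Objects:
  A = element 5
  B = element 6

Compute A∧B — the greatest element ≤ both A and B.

Common predecessors of 5,6: {0,1}
  0 <= 1
  1 <= 1
glb = 1

Answer: A∧B = 1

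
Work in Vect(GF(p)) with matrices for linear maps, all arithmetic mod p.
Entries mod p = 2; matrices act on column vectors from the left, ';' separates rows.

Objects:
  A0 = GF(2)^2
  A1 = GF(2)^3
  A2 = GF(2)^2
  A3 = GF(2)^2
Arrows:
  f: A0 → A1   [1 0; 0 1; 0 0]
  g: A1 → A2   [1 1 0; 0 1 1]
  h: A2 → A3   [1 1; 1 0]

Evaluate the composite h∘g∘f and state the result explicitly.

Answer: [1 0; 1 1]

Derivation:
  e0=⟨1,0⟩ f→⟨1,0,0⟩ g→⟨1,0⟩ h→⟨1,1⟩
  e1=⟨0,1⟩ f→⟨0,1,0⟩ g→⟨1,1⟩ h→⟨0,1⟩
composite: [1 0; 1 1]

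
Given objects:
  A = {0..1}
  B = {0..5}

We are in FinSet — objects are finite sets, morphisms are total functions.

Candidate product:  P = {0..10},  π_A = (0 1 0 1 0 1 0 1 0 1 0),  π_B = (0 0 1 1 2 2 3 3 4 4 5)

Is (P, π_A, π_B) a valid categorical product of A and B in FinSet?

|A|·|B| = 2·6 = 12;  |P| = 11
  → cardinalities differ; no bijection possible.

Answer: NOT A VALID PRODUCT — |P|=11 ≠ |A|·|B|=12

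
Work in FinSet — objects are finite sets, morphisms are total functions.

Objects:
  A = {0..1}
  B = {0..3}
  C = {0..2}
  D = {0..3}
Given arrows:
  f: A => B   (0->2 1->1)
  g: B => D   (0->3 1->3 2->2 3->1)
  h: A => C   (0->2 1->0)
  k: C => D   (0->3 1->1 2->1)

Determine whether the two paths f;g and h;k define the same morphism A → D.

Answer: DOES NOT COMMUTE

Derivation:
Path 1 = f;g:
  0 f=>2 g=>2
  1 f=>1 g=>3
  composite₁ = (0->2 1->3)
Path 2 = h;k:
  0 h=>2 k=>1
  1 h=>0 k=>3
  composite₂ = (0->1 1->3)
Equal? distinct morphisms ✗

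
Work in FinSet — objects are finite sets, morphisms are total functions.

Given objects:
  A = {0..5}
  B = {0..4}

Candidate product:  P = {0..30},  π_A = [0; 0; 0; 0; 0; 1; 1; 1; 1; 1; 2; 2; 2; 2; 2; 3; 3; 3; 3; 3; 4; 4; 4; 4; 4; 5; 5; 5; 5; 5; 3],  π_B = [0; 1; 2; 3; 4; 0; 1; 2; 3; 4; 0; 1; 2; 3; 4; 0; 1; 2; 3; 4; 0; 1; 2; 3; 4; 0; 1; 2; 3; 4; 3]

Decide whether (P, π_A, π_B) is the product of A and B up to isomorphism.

Answer: NOT A VALID PRODUCT — |P|=31 ≠ |A|·|B|=30

Work:
|A|·|B| = 6·5 = 30;  |P| = 31
  → cardinalities differ; no bijection possible.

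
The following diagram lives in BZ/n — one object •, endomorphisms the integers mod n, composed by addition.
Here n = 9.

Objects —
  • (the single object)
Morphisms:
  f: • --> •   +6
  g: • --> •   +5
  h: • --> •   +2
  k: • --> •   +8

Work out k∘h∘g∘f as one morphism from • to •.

  0 +6≡6 +5≡2 +2≡4 +8≡3  (mod 9)
result: +3

Answer: +3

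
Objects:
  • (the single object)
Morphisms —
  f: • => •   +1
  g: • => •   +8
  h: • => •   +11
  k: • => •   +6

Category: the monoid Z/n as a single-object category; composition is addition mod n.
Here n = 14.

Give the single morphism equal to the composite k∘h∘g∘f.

Answer: +12

Derivation:
  0 +1≡1 +8≡9 +11≡6 +6≡12  (mod 14)
composite: +12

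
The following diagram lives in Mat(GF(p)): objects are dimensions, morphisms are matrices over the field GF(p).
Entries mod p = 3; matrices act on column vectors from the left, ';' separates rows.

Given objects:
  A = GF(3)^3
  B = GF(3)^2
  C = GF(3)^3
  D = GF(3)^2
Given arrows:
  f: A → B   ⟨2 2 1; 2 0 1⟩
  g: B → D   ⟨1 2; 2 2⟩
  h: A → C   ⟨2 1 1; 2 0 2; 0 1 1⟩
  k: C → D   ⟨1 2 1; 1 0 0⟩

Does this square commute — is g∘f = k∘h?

Answer: COMMUTES

Work:
Along f;g (path 1):
  e0=[1,0,0] f→[2,2] g→[0,2]
  e1=[0,1,0] f→[2,0] g→[2,1]
  e2=[0,0,1] f→[1,1] g→[0,1]
  composite₁ = ⟨0 2 0; 2 1 1⟩
Along h;k (path 2):
  e0=[1,0,0] h→[2,2,0] k→[0,2]
  e1=[0,1,0] h→[1,0,1] k→[2,1]
  e2=[0,0,1] h→[1,2,1] k→[0,1]
  composite₂ = ⟨0 2 0; 2 1 1⟩
Equal? equal; square commutes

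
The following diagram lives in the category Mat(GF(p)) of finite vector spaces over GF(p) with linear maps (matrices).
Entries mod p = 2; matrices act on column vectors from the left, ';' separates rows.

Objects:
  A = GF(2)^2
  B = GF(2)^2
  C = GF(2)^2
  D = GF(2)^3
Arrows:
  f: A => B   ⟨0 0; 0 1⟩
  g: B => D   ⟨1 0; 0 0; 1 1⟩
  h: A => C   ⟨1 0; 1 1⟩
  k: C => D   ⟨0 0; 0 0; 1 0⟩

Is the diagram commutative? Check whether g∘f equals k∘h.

Answer: DOES NOT COMMUTE

Trace:
Path 1 = f;g:
  e0=(1,0) f=>(0,0) g=>(0,0,0)
  e1=(0,1) f=>(0,1) g=>(0,0,1)
  composite₁ = ⟨0 0; 0 0; 0 1⟩
Path 2 = h;k:
  e0=(1,0) h=>(1,1) k=>(0,0,1)
  e1=(0,1) h=>(0,1) k=>(0,0,0)
  composite₂ = ⟨0 0; 0 0; 1 0⟩
Equal? NO — does not commute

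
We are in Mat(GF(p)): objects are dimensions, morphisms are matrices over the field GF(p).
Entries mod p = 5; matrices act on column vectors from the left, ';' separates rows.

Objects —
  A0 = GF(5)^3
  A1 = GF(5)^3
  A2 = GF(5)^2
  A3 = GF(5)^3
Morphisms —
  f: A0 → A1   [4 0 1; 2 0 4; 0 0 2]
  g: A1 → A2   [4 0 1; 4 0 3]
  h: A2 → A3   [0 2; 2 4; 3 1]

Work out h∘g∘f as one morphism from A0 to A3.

Answer: [2 0 0; 1 0 2; 4 0 3]

Trace:
  e0=(1,0,0) f→(4,2,0) g→(1,1) h→(2,1,4)
  e1=(0,1,0) f→(0,0,0) g→(0,0) h→(0,0,0)
  e2=(0,0,1) f→(1,4,2) g→(1,0) h→(0,2,3)
composite: [2 0 0; 1 0 2; 4 0 3]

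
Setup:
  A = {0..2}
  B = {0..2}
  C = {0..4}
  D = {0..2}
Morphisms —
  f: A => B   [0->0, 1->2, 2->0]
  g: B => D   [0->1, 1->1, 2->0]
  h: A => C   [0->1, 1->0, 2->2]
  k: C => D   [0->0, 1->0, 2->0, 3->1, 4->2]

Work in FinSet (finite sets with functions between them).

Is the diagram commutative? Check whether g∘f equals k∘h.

Answer: DOES NOT COMMUTE

Derivation:
1) trace f;g:
  0 f=>0 g=>1
  1 f=>2 g=>0
  2 f=>0 g=>1
  ⟦path⟧₁ = [0->1, 1->0, 2->1]
2) trace h;k:
  0 h=>1 k=>0
  1 h=>0 k=>0
  2 h=>2 k=>0
  ⟦path⟧₂ = [0->0, 1->0, 2->0]
Equal? distinct morphisms ✗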